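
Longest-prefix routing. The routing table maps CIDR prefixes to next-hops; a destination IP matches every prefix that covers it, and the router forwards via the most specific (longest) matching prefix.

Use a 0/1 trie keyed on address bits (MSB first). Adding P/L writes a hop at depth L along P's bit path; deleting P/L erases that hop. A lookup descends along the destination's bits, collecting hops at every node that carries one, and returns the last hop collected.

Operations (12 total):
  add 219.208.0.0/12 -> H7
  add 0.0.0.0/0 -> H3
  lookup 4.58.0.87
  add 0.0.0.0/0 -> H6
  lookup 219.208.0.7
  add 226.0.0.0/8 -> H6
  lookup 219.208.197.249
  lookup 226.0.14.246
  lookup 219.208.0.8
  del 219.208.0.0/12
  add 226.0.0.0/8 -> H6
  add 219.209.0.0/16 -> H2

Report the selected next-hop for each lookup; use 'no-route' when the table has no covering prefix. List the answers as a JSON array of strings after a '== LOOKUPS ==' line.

Process each operation:
  add 219.208.0.0/12 -> H7 at depth 12
  add 0.0.0.0/0 -> H3 at depth 0
  ? 4.58.0.87  path d0:H3  best=H3
  add 0.0.0.0/0 -> H6 at depth 0
  ? 219.208.0.7  path d0:H6→d1:-→d2:-→d3:-→d4:-→d5:-→d6:-→d7:-→d8:-→d9:-→d10:-→d11:-→d12:H7  best=H7
  add 226.0.0.0/8 -> H6 at depth 8
  ? 219.208.197.249  path d0:H6→d1:-→d2:-→d3:-→d4:-→d5:-→d6:-→d7:-→d8:-→d9:-→d10:-→d11:-→d12:H7  best=H7
  ? 226.0.14.246  path d0:H6→d1:-→d2:-→d3:-→d4:-→d5:-→d6:-→d7:-→d8:H6  best=H6
  ? 219.208.0.8  path d0:H6→d1:-→d2:-→d3:-→d4:-→d5:-→d6:-→d7:-→d8:-→d9:-→d10:-→d11:-→d12:H7  best=H7
  del 219.208.0.0/12 (clear depth 12)
  add 226.0.0.0/8 -> H6 at depth 8
  add 219.209.0.0/16 -> H2 at depth 16

== LOOKUPS ==
["H3","H7","H7","H6","H7"]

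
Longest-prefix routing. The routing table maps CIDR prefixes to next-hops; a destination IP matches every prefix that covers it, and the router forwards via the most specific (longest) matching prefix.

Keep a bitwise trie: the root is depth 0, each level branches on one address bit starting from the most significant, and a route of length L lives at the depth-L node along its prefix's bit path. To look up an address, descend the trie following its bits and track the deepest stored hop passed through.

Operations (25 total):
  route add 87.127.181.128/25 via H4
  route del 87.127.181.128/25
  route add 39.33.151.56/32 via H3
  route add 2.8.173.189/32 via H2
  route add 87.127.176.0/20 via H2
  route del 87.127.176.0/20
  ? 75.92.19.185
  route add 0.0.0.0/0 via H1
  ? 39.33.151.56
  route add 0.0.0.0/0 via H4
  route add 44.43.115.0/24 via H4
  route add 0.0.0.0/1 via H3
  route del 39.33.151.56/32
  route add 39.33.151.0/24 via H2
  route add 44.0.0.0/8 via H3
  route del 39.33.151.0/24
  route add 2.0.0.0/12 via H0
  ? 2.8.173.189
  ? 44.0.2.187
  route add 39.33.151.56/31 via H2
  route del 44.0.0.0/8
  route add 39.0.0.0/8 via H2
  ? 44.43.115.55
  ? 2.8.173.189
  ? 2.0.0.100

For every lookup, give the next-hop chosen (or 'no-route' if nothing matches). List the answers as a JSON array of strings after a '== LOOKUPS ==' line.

Process each operation:
  add 87.127.181.128/25 -> H4 at depth 25
  - 87.127.181.128/25 clear@25
  add 39.33.151.56/32 -> H3 at depth 32
  add 2.8.173.189/32 -> H2 at depth 32
  add 87.127.176.0/20 -> H2 at depth 20
  - 87.127.176.0/20 clear@20
  ? 75.92.19.185  path d0:-→d1:-→d2:-→d3:-  best=no-route
  add 0.0.0.0/0 -> H1 at depth 0
  ? 39.33.151.56  path d0:H1→d1:-→d2:-→d3:-→d4:-→d5:-→d6:-→d7:-→d8:-→d9:-→d10:-→d11:-→d12:-→d13:-→d14:-→d15:-→d16:-→d17:-→d18:-→d19:-→d20:-→d21:-→d22:-→d23:-→d24:-→d25:-→d26:-→d27:-→d28:-→d29:-→d30:-→d31:-→d32:H3  best=H3
  add 0.0.0.0/0 -> H4 at depth 0
  add 44.43.115.0/24 -> H4 at depth 24
  add 0.0.0.0/1 -> H3 at depth 1
  - 39.33.151.56/32 clear@32
  add 39.33.151.0/24 -> H2 at depth 24
  add 44.0.0.0/8 -> H3 at depth 8
  - 39.33.151.0/24 clear@24
  add 2.0.0.0/12 -> H0 at depth 12
  ? 2.8.173.189  path d0:H4→d1:H3→d2:-→d3:-→d4:-→d5:-→d6:-→d7:-→d8:-→d9:-→d10:-→d11:-→d12:H0→d13:-→d14:-→d15:-→d16:-→d17:-→d18:-→d19:-→d20:-→d21:-→d22:-→d23:-→d24:-→d25:-→d26:-→d27:-→d28:-→d29:-→d30:-→d31:-→d32:H2  best=H2
  ? 44.0.2.187  path d0:H4→d1:H3→d2:-→d3:-→d4:-→d5:-→d6:-→d7:-→d8:H3→d9:-→d10:-  best=H3
  add 39.33.151.56/31 -> H2 at depth 31
  - 44.0.0.0/8 clear@8
  add 39.0.0.0/8 -> H2 at depth 8
  ? 44.43.115.55  path d0:H4→d1:H3→d2:-→d3:-→d4:-→d5:-→d6:-→d7:-→d8:-→d9:-→d10:-→d11:-→d12:-→d13:-→d14:-→d15:-→d16:-→d17:-→d18:-→d19:-→d20:-→d21:-→d22:-→d23:-→d24:H4  best=H4
  ? 2.8.173.189  path d0:H4→d1:H3→d2:-→d3:-→d4:-→d5:-→d6:-→d7:-→d8:-→d9:-→d10:-→d11:-→d12:H0→d13:-→d14:-→d15:-→d16:-→d17:-→d18:-→d19:-→d20:-→d21:-→d22:-→d23:-→d24:-→d25:-→d26:-→d27:-→d28:-→d29:-→d30:-→d31:-→d32:H2  best=H2
  ? 2.0.0.100  path d0:H4→d1:H3→d2:-→d3:-→d4:-→d5:-→d6:-→d7:-→d8:-→d9:-→d10:-→d11:-→d12:H0  best=H0

== LOOKUPS ==
["no-route","H3","H2","H3","H4","H2","H0"]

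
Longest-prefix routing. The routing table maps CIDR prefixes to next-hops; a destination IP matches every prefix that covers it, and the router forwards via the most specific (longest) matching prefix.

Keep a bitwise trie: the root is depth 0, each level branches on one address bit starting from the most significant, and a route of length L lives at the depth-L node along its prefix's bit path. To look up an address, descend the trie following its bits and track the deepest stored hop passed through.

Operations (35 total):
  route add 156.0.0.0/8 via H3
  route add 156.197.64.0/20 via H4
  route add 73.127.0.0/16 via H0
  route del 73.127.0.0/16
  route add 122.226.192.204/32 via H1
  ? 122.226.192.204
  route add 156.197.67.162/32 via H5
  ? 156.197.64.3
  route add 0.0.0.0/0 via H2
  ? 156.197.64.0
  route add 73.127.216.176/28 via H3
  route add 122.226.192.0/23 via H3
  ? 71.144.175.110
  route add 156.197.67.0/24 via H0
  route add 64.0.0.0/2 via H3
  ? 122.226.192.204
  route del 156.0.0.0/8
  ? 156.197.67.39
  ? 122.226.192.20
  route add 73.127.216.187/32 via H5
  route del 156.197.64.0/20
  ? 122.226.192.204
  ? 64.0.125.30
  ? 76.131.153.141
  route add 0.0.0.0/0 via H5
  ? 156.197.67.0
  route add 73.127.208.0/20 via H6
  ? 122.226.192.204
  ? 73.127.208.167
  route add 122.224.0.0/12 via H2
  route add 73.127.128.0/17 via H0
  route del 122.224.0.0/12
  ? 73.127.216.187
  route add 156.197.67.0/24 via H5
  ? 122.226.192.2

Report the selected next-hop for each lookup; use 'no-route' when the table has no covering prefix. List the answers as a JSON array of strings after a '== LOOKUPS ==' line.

Apply in order:
  + 156.0.0.0/8 (H3) depth=8
  + 156.197.64.0/20 (H4) depth=20
  + 73.127.0.0/16 (H0) depth=16
  - 73.127.0.0/16 clear@16
  + 122.226.192.204/32 (H1) depth=32
  lookup 122.226.192.204: bits 01111010111000101100000011001100 walk d0:-→d1:-→d2:-→d3:-→d4:-→d5:-→d6:-→d7:-→d8:-→d9:-→d10:-→d11:-→d12:-→d13:-→d14:-→d15:-→d16:-→d17:-→d18:-→d19:-→d20:-→d21:-→d22:-→d23:-→d24:-→d25:-→d26:-→d27:-→d28:-→d29:-→d30:-→d31:-→d32:H1 -> H1
  + 156.197.67.162/32 (H5) depth=32
  lookup 156.197.64.3: bits 1001110011000101010000 walk d0:-→d1:-→d2:-→d3:-→d4:-→d5:-→d6:-→d7:-→d8:H3→d9:-→d10:-→d11:-→d12:-→d13:-→d14:-→d15:-→d16:-→d17:-→d18:-→d19:-→d20:H4→d21:-→d22:- -> H4
  + 0.0.0.0/0 (H2) depth=0
  lookup 156.197.64.0: bits 1001110011000101010000 walk d0:H2→d1:-→d2:-→d3:-→d4:-→d5:-→d6:-→d7:-→d8:H3→d9:-→d10:-→d11:-→d12:-→d13:-→d14:-→d15:-→d16:-→d17:-→d18:-→d19:-→d20:H4→d21:-→d22:- -> H4
  + 73.127.216.176/28 (H3) depth=28
  + 122.226.192.0/23 (H3) depth=23
  lookup 71.144.175.110: bits 0100 walk d0:H2→d1:-→d2:-→d3:-→d4:- -> H2
  + 156.197.67.0/24 (H0) depth=24
  + 64.0.0.0/2 (H3) depth=2
  lookup 122.226.192.204: bits 01111010111000101100000011001100 walk d0:H2→d1:-→d2:H3→d3:-→d4:-→d5:-→d6:-→d7:-→d8:-→d9:-→d10:-→d11:-→d12:-→d13:-→d14:-→d15:-→d16:-→d17:-→d18:-→d19:-→d20:-→d21:-→d22:-→d23:H3→d24:-→d25:-→d26:-→d27:-→d28:-→d29:-→d30:-→d31:-→d32:H1 -> H1
  - 156.0.0.0/8 clear@8
  lookup 156.197.67.39: bits 100111001100010101000011 walk d0:H2→d1:-→d2:-→d3:-→d4:-→d5:-→d6:-→d7:-→d8:-→d9:-→d10:-→d11:-→d12:-→d13:-→d14:-→d15:-→d16:-→d17:-→d18:-→d19:-→d20:H4→d21:-→d22:-→d23:-→d24:H0 -> H0
  lookup 122.226.192.20: bits 011110101110001011000000 walk d0:H2→d1:-→d2:H3→d3:-→d4:-→d5:-→d6:-→d7:-→d8:-→d9:-→d10:-→d11:-→d12:-→d13:-→d14:-→d15:-→d16:-→d17:-→d18:-→d19:-→d20:-→d21:-→d22:-→d23:H3→d24:- -> H3
  + 73.127.216.187/32 (H5) depth=32
  - 156.197.64.0/20 clear@20
  lookup 122.226.192.204: bits 01111010111000101100000011001100 walk d0:H2→d1:-→d2:H3→d3:-→d4:-→d5:-→d6:-→d7:-→d8:-→d9:-→d10:-→d11:-→d12:-→d13:-→d14:-→d15:-→d16:-→d17:-→d18:-→d19:-→d20:-→d21:-→d22:-→d23:H3→d24:-→d25:-→d26:-→d27:-→d28:-→d29:-→d30:-→d31:-→d32:H1 -> H1
  lookup 64.0.125.30: bits 0100 walk d0:H2→d1:-→d2:H3→d3:-→d4:- -> H3
  lookup 76.131.153.141: bits 01001 walk d0:H2→d1:-→d2:H3→d3:-→d4:-→d5:- -> H3
  + 0.0.0.0/0 (H5) depth=0
  lookup 156.197.67.0: bits 100111001100010101000011 walk d0:H5→d1:-→d2:-→d3:-→d4:-→d5:-→d6:-→d7:-→d8:-→d9:-→d10:-→d11:-→d12:-→d13:-→d14:-→d15:-→d16:-→d17:-→d18:-→d19:-→d20:-→d21:-→d22:-→d23:-→d24:H0 -> H0
  + 73.127.208.0/20 (H6) depth=20
  lookup 122.226.192.204: bits 01111010111000101100000011001100 walk d0:H5→d1:-→d2:H3→d3:-→d4:-→d5:-→d6:-→d7:-→d8:-→d9:-→d10:-→d11:-→d12:-→d13:-→d14:-→d15:-→d16:-→d17:-→d18:-→d19:-→d20:-→d21:-→d22:-→d23:H3→d24:-→d25:-→d26:-→d27:-→d28:-→d29:-→d30:-→d31:-→d32:H1 -> H1
  lookup 73.127.208.167: bits 01001001011111111101 walk d0:H5→d1:-→d2:H3→d3:-→d4:-→d5:-→d6:-→d7:-→d8:-→d9:-→d10:-→d11:-→d12:-→d13:-→d14:-→d15:-→d16:-→d17:-→d18:-→d19:-→d20:H6 -> H6
  + 122.224.0.0/12 (H2) depth=12
  + 73.127.128.0/17 (H0) depth=17
  - 122.224.0.0/12 clear@12
  lookup 73.127.216.187: bits 01001001011111111101100010111011 walk d0:H5→d1:-→d2:H3→d3:-→d4:-→d5:-→d6:-→d7:-→d8:-→d9:-→d10:-→d11:-→d12:-→d13:-→d14:-→d15:-→d16:-→d17:H0→d18:-→d19:-→d20:H6→d21:-→d22:-→d23:-→d24:-→d25:-→d26:-→d27:-→d28:H3→d29:-→d30:-→d31:-→d32:H5 -> H5
  + 156.197.67.0/24 (H5) depth=24
  lookup 122.226.192.2: bits 011110101110001011000000 walk d0:H5→d1:-→d2:H3→d3:-→d4:-→d5:-→d6:-→d7:-→d8:-→d9:-→d10:-→d11:-→d12:-→d13:-→d14:-→d15:-→d16:-→d17:-→d18:-→d19:-→d20:-→d21:-→d22:-→d23:H3→d24:- -> H3

== LOOKUPS ==
["H1","H4","H4","H2","H1","H0","H3","H1","H3","H3","H0","H1","H6","H5","H3"]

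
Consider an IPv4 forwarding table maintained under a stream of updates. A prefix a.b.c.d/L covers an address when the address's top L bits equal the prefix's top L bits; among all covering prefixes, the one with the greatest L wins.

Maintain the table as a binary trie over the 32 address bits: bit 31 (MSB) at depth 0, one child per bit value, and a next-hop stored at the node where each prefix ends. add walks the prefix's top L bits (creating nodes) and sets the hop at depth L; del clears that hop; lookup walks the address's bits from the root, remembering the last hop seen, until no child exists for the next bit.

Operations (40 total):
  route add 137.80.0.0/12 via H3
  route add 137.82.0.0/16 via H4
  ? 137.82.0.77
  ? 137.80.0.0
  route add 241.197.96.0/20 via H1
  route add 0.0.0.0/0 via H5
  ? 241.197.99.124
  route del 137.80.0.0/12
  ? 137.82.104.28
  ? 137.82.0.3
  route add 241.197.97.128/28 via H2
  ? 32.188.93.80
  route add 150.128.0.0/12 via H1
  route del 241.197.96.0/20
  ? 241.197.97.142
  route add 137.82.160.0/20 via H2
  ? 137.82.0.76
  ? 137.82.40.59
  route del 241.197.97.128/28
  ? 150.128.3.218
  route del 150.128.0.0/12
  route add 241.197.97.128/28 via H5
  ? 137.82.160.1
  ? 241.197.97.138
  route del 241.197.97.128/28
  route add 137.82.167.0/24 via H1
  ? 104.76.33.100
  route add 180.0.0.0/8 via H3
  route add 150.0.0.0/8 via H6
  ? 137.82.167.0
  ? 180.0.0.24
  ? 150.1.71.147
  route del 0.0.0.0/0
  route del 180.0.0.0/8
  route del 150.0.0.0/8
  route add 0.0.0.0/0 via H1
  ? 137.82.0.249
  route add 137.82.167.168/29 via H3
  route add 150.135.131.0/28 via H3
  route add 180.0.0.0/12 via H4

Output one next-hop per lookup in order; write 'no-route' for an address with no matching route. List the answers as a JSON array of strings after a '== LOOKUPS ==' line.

Process each operation:
  + 137.80.0.0/12 (H3) depth=12
  + 137.82.0.0/16 (H4) depth=16
  lookup 137.82.0.77: bits 1000100101010010 walk d0:-→d1:-→d2:-→d3:-→d4:-→d5:-→d6:-→d7:-→d8:-→d9:-→d10:-→d11:-→d12:H3→d13:-→d14:-→d15:-→d16:H4 -> H4
  lookup 137.80.0.0: bits 10001001010100 walk d0:-→d1:-→d2:-→d3:-→d4:-→d5:-→d6:-→d7:-→d8:-→d9:-→d10:-→d11:-→d12:H3→d13:-→d14:- -> H3
  + 241.197.96.0/20 (H1) depth=20
  + 0.0.0.0/0 (H5) depth=0
  lookup 241.197.99.124: bits 11110001110001010110 walk d0:H5→d1:-→d2:-→d3:-→d4:-→d5:-→d6:-→d7:-→d8:-→d9:-→d10:-→d11:-→d12:-→d13:-→d14:-→d15:-→d16:-→d17:-→d18:-→d19:-→d20:H1 -> H1
  - 137.80.0.0/12 clear@12
  lookup 137.82.104.28: bits 1000100101010010 walk d0:H5→d1:-→d2:-→d3:-→d4:-→d5:-→d6:-→d7:-→d8:-→d9:-→d10:-→d11:-→d12:-→d13:-→d14:-→d15:-→d16:H4 -> H4
  lookup 137.82.0.3: bits 1000100101010010 walk d0:H5→d1:-→d2:-→d3:-→d4:-→d5:-→d6:-→d7:-→d8:-→d9:-→d10:-→d11:-→d12:-→d13:-→d14:-→d15:-→d16:H4 -> H4
  + 241.197.97.128/28 (H2) depth=28
  lookup 32.188.93.80: bits ε walk d0:H5 -> H5
  + 150.128.0.0/12 (H1) depth=12
  - 241.197.96.0/20 clear@20
  lookup 241.197.97.142: bits 1111000111000101011000011000 walk d0:H5→d1:-→d2:-→d3:-→d4:-→d5:-→d6:-→d7:-→d8:-→d9:-→d10:-→d11:-→d12:-→d13:-→d14:-→d15:-→d16:-→d17:-→d18:-→d19:-→d20:-→d21:-→d22:-→d23:-→d24:-→d25:-→d26:-→d27:-→d28:H2 -> H2
  + 137.82.160.0/20 (H2) depth=20
  lookup 137.82.0.76: bits 1000100101010010 walk d0:H5→d1:-→d2:-→d3:-→d4:-→d5:-→d6:-→d7:-→d8:-→d9:-→d10:-→d11:-→d12:-→d13:-→d14:-→d15:-→d16:H4 -> H4
  lookup 137.82.40.59: bits 1000100101010010 walk d0:H5→d1:-→d2:-→d3:-→d4:-→d5:-→d6:-→d7:-→d8:-→d9:-→d10:-→d11:-→d12:-→d13:-→d14:-→d15:-→d16:H4 -> H4
  - 241.197.97.128/28 clear@28
  lookup 150.128.3.218: bits 100101101000 walk d0:H5→d1:-→d2:-→d3:-→d4:-→d5:-→d6:-→d7:-→d8:-→d9:-→d10:-→d11:-→d12:H1 -> H1
  - 150.128.0.0/12 clear@12
  + 241.197.97.128/28 (H5) depth=28
  lookup 137.82.160.1: bits 10001001010100101010 walk d0:H5→d1:-→d2:-→d3:-→d4:-→d5:-→d6:-→d7:-→d8:-→d9:-→d10:-→d11:-→d12:-→d13:-→d14:-→d15:-→d16:H4→d17:-→d18:-→d19:-→d20:H2 -> H2
  lookup 241.197.97.138: bits 1111000111000101011000011000 walk d0:H5→d1:-→d2:-→d3:-→d4:-→d5:-→d6:-→d7:-→d8:-→d9:-→d10:-→d11:-→d12:-→d13:-→d14:-→d15:-→d16:-→d17:-→d18:-→d19:-→d20:-→d21:-→d22:-→d23:-→d24:-→d25:-→d26:-→d27:-→d28:H5 -> H5
  - 241.197.97.128/28 clear@28
  + 137.82.167.0/24 (H1) depth=24
  lookup 104.76.33.100: bits ε walk d0:H5 -> H5
  + 180.0.0.0/8 (H3) depth=8
  + 150.0.0.0/8 (H6) depth=8
  lookup 137.82.167.0: bits 100010010101001010100111 walk d0:H5→d1:-→d2:-→d3:-→d4:-→d5:-→d6:-→d7:-→d8:-→d9:-→d10:-→d11:-→d12:-→d13:-→d14:-→d15:-→d16:H4→d17:-→d18:-→d19:-→d20:H2→d21:-→d22:-→d23:-→d24:H1 -> H1
  lookup 180.0.0.24: bits 10110100 walk d0:H5→d1:-→d2:-→d3:-→d4:-→d5:-→d6:-→d7:-→d8:H3 -> H3
  lookup 150.1.71.147: bits 10010110 walk d0:H5→d1:-→d2:-→d3:-→d4:-→d5:-→d6:-→d7:-→d8:H6 -> H6
  - 0.0.0.0/0 clear@0
  - 180.0.0.0/8 clear@8
  - 150.0.0.0/8 clear@8
  + 0.0.0.0/0 (H1) depth=0
  lookup 137.82.0.249: bits 1000100101010010 walk d0:H1→d1:-→d2:-→d3:-→d4:-→d5:-→d6:-→d7:-→d8:-→d9:-→d10:-→d11:-→d12:-→d13:-→d14:-→d15:-→d16:H4 -> H4
  + 137.82.167.168/29 (H3) depth=29
  + 150.135.131.0/28 (H3) depth=28
  + 180.0.0.0/12 (H4) depth=12

== LOOKUPS ==
["H4","H3","H1","H4","H4","H5","H2","H4","H4","H1","H2","H5","H5","H1","H3","H6","H4"]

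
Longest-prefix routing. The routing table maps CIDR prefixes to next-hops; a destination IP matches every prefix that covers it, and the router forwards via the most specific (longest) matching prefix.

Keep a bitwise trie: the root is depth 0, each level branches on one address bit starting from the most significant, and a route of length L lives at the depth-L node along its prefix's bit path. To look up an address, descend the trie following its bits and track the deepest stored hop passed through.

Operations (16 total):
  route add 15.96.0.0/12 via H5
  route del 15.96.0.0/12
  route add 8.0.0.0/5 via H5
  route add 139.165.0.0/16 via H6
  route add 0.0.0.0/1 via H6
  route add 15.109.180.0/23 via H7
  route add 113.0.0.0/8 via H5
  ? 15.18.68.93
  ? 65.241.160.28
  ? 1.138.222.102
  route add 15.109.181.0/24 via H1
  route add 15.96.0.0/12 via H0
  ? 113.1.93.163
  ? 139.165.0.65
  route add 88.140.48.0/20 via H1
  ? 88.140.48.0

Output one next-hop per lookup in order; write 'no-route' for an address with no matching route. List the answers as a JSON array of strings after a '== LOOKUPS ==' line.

Trace:
  + 15.96.0.0/12 (H5) depth=12
  del 15.96.0.0/12 (clear depth 12)
  + 8.0.0.0/5 (H5) depth=5
  + 139.165.0.0/16 (H6) depth=16
  + 0.0.0.0/1 (H6) depth=1
  + 15.109.180.0/23 (H7) depth=23
  + 113.0.0.0/8 (H5) depth=8
  lookup 15.18.68.93: bits 000011110 walk d0:-→d1:H6→d2:-→d3:-→d4:-→d5:H5→d6:-→d7:-→d8:-→d9:- -> H5
  lookup 65.241.160.28: bits 01 walk d0:-→d1:H6→d2:- -> H6
  lookup 1.138.222.102: bits 0000 walk d0:-→d1:H6→d2:-→d3:-→d4:- -> H6
  + 15.109.181.0/24 (H1) depth=24
  + 15.96.0.0/12 (H0) depth=12
  lookup 113.1.93.163: bits 01110001 walk d0:-→d1:H6→d2:-→d3:-→d4:-→d5:-→d6:-→d7:-→d8:H5 -> H5
  lookup 139.165.0.65: bits 1000101110100101 walk d0:-→d1:-→d2:-→d3:-→d4:-→d5:-→d6:-→d7:-→d8:-→d9:-→d10:-→d11:-→d12:-→d13:-→d14:-→d15:-→d16:H6 -> H6
  + 88.140.48.0/20 (H1) depth=20
  lookup 88.140.48.0: bits 01011000100011000011 walk d0:-→d1:H6→d2:-→d3:-→d4:-→d5:-→d6:-→d7:-→d8:-→d9:-→d10:-→d11:-→d12:-→d13:-→d14:-→d15:-→d16:-→d17:-→d18:-→d19:-→d20:H1 -> H1

== LOOKUPS ==
["H5","H6","H6","H5","H6","H1"]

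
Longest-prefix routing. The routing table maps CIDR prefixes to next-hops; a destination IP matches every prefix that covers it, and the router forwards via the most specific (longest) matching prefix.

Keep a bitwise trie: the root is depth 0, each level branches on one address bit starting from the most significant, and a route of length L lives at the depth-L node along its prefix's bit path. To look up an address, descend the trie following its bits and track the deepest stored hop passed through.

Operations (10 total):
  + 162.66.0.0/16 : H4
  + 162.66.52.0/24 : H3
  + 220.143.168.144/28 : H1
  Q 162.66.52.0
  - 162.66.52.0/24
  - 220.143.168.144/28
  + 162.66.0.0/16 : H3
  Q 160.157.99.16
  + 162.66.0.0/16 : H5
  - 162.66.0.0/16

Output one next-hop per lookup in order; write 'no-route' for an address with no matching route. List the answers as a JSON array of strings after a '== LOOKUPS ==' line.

Process each operation:
  add 162.66.0.0/16 -> H4 at depth 16
  add 162.66.52.0/24 -> H3 at depth 24
  add 220.143.168.144/28 -> H1 at depth 28
  Q 162.66.52.0: descend 101000100100001000110100 ; hops seen [H4,H3] ; pick H3
  - 162.66.52.0/24 clear@24
  - 220.143.168.144/28 clear@28
  add 162.66.0.0/16 -> H3 at depth 16
  Q 160.157.99.16: descend 101000 ; hops seen [∅] ; pick no-route
  add 162.66.0.0/16 -> H5 at depth 16
  - 162.66.0.0/16 clear@16

== LOOKUPS ==
["H3","no-route"]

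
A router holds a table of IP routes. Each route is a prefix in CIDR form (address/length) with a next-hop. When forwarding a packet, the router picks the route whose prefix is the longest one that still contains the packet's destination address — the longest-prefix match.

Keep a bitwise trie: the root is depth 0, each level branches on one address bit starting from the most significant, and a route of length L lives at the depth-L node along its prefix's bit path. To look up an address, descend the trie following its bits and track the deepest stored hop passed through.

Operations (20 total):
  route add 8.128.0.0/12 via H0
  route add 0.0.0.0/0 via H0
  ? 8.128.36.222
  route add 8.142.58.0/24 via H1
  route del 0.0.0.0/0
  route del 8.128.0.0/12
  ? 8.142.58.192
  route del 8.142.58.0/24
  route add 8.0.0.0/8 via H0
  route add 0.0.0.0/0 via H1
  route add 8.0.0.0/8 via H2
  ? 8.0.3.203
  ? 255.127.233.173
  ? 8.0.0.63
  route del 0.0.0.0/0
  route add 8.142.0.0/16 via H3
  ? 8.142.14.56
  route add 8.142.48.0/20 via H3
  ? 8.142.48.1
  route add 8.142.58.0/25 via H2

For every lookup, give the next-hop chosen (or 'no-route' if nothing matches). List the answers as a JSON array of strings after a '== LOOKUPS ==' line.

Process each operation:
  + 8.128.0.0/12 (H0) depth=12
  + 0.0.0.0/0 (H0) depth=0
  ? 8.128.36.222  path d0:H0→d1:-→d2:-→d3:-→d4:-→d5:-→d6:-→d7:-→d8:-→d9:-→d10:-→d11:-→d12:H0  best=H0
  + 8.142.58.0/24 (H1) depth=24
  del 0.0.0.0/0 (clear depth 0)
  del 8.128.0.0/12 (clear depth 12)
  ? 8.142.58.192  path d0:-→d1:-→d2:-→d3:-→d4:-→d5:-→d6:-→d7:-→d8:-→d9:-→d10:-→d11:-→d12:-→d13:-→d14:-→d15:-→d16:-→d17:-→d18:-→d19:-→d20:-→d21:-→d22:-→d23:-→d24:H1  best=H1
  del 8.142.58.0/24 (clear depth 24)
  + 8.0.0.0/8 (H0) depth=8
  + 0.0.0.0/0 (H1) depth=0
  + 8.0.0.0/8 (H2) depth=8
  ? 8.0.3.203  path d0:H1→d1:-→d2:-→d3:-→d4:-→d5:-→d6:-→d7:-→d8:H2  best=H2
  ? 255.127.233.173  path d0:H1  best=H1
  ? 8.0.0.63  path d0:H1→d1:-→d2:-→d3:-→d4:-→d5:-→d6:-→d7:-→d8:H2  best=H2
  del 0.0.0.0/0 (clear depth 0)
  + 8.142.0.0/16 (H3) depth=16
  ? 8.142.14.56  path d0:-→d1:-→d2:-→d3:-→d4:-→d5:-→d6:-→d7:-→d8:H2→d9:-→d10:-→d11:-→d12:-→d13:-→d14:-→d15:-→d16:H3→d17:-→d18:-  best=H3
  + 8.142.48.0/20 (H3) depth=20
  ? 8.142.48.1  path d0:-→d1:-→d2:-→d3:-→d4:-→d5:-→d6:-→d7:-→d8:H2→d9:-→d10:-→d11:-→d12:-→d13:-→d14:-→d15:-→d16:H3→d17:-→d18:-→d19:-→d20:H3  best=H3
  + 8.142.58.0/25 (H2) depth=25

== LOOKUPS ==
["H0","H1","H2","H1","H2","H3","H3"]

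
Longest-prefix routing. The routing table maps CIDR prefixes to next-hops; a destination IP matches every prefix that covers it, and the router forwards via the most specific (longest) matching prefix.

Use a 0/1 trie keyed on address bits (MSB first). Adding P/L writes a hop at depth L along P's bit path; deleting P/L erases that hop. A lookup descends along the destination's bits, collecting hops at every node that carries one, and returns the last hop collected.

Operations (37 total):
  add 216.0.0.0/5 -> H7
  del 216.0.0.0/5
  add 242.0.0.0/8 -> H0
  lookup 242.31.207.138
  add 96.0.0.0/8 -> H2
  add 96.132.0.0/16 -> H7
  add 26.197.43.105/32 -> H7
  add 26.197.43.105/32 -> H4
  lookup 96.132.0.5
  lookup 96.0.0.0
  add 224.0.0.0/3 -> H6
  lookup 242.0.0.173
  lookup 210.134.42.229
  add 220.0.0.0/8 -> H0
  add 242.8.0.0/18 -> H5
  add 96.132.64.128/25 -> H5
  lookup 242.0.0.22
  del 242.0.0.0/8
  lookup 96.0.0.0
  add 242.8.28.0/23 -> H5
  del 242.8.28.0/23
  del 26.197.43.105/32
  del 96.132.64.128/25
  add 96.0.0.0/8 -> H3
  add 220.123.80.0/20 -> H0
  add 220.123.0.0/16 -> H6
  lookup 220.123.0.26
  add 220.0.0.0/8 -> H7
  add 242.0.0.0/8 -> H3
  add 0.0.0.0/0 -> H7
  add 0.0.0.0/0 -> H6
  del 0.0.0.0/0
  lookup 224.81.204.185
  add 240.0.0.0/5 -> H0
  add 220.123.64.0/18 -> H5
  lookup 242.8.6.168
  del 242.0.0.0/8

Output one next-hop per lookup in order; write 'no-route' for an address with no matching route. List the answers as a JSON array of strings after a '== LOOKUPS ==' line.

Apply in order:
  + 216.0.0.0/5 (H7) depth=5
  - 216.0.0.0/5 clear@5
  + 242.0.0.0/8 (H0) depth=8
  lookup 242.31.207.138: bits 11110010 walk d0:-→d1:-→d2:-→d3:-→d4:-→d5:-→d6:-→d7:-→d8:H0 -> H0
  + 96.0.0.0/8 (H2) depth=8
  + 96.132.0.0/16 (H7) depth=16
  + 26.197.43.105/32 (H7) depth=32
  + 26.197.43.105/32 (H4) depth=32
  lookup 96.132.0.5: bits 0110000010000100 walk d0:-→d1:-→d2:-→d3:-→d4:-→d5:-→d6:-→d7:-→d8:H2→d9:-→d10:-→d11:-→d12:-→d13:-→d14:-→d15:-→d16:H7 -> H7
  lookup 96.0.0.0: bits 01100000 walk d0:-→d1:-→d2:-→d3:-→d4:-→d5:-→d6:-→d7:-→d8:H2 -> H2
  + 224.0.0.0/3 (H6) depth=3
  lookup 242.0.0.173: bits 11110010 walk d0:-→d1:-→d2:-→d3:H6→d4:-→d5:-→d6:-→d7:-→d8:H0 -> H0
  lookup 210.134.42.229: bits 1101 walk d0:-→d1:-→d2:-→d3:-→d4:- -> no-route
  + 220.0.0.0/8 (H0) depth=8
  + 242.8.0.0/18 (H5) depth=18
  + 96.132.64.128/25 (H5) depth=25
  lookup 242.0.0.22: bits 111100100000 walk d0:-→d1:-→d2:-→d3:H6→d4:-→d5:-→d6:-→d7:-→d8:H0→d9:-→d10:-→d11:-→d12:- -> H0
  - 242.0.0.0/8 clear@8
  lookup 96.0.0.0: bits 01100000 walk d0:-→d1:-→d2:-→d3:-→d4:-→d5:-→d6:-→d7:-→d8:H2 -> H2
  + 242.8.28.0/23 (H5) depth=23
  - 242.8.28.0/23 clear@23
  - 26.197.43.105/32 clear@32
  - 96.132.64.128/25 clear@25
  + 96.0.0.0/8 (H3) depth=8
  + 220.123.80.0/20 (H0) depth=20
  + 220.123.0.0/16 (H6) depth=16
  lookup 220.123.0.26: bits 11011100011110110 walk d0:-→d1:-→d2:-→d3:-→d4:-→d5:-→d6:-→d7:-→d8:H0→d9:-→d10:-→d11:-→d12:-→d13:-→d14:-→d15:-→d16:H6→d17:- -> H6
  + 220.0.0.0/8 (H7) depth=8
  + 242.0.0.0/8 (H3) depth=8
  + 0.0.0.0/0 (H7) depth=0
  + 0.0.0.0/0 (H6) depth=0
  - 0.0.0.0/0 clear@0
  lookup 224.81.204.185: bits 111 walk d0:-→d1:-→d2:-→d3:H6 -> H6
  + 240.0.0.0/5 (H0) depth=5
  + 220.123.64.0/18 (H5) depth=18
  lookup 242.8.6.168: bits 1111001000001000000 walk d0:-→d1:-→d2:-→d3:H6→d4:-→d5:H0→d6:-→d7:-→d8:H3→d9:-→d10:-→d11:-→d12:-→d13:-→d14:-→d15:-→d16:-→d17:-→d18:H5→d19:- -> H5
  - 242.0.0.0/8 clear@8

== LOOKUPS ==
["H0","H7","H2","H0","no-route","H0","H2","H6","H6","H5"]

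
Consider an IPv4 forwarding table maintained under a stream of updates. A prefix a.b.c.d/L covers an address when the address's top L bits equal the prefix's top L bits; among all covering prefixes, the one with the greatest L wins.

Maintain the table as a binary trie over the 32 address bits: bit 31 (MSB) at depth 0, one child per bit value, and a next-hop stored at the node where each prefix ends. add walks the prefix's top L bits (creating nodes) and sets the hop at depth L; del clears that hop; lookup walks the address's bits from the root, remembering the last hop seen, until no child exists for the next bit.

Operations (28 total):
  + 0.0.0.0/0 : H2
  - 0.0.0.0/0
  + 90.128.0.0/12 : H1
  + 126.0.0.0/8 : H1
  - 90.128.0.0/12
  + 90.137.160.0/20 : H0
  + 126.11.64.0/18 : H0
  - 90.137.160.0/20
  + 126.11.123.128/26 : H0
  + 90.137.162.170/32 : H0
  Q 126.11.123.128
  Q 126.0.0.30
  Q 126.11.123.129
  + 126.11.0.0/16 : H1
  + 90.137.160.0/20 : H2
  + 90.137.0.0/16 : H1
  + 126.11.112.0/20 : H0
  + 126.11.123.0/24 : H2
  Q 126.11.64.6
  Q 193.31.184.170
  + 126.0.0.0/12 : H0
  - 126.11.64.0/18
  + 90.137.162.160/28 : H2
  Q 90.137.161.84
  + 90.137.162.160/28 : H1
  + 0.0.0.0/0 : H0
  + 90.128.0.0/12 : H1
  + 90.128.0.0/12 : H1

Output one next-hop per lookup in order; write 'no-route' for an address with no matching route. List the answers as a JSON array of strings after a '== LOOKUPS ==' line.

Process each operation:
  add 0.0.0.0/0 -> H2 at depth 0
  - 0.0.0.0/0 clear@0
  add 90.128.0.0/12 -> H1 at depth 12
  add 126.0.0.0/8 -> H1 at depth 8
  - 90.128.0.0/12 clear@12
  add 90.137.160.0/20 -> H0 at depth 20
  add 126.11.64.0/18 -> H0 at depth 18
  - 90.137.160.0/20 clear@20
  add 126.11.123.128/26 -> H0 at depth 26
  add 90.137.162.170/32 -> H0 at depth 32
  lookup 126.11.123.128: bits 01111110000010110111101110 walk d0:-→d1:-→d2:-→d3:-→d4:-→d5:-→d6:-→d7:-→d8:H1→d9:-→d10:-→d11:-→d12:-→d13:-→d14:-→d15:-→d16:-→d17:-→d18:H0→d19:-→d20:-→d21:-→d22:-→d23:-→d24:-→d25:-→d26:H0 -> H0
  lookup 126.0.0.30: bits 011111100000 walk d0:-→d1:-→d2:-→d3:-→d4:-→d5:-→d6:-→d7:-→d8:H1→d9:-→d10:-→d11:-→d12:- -> H1
  lookup 126.11.123.129: bits 01111110000010110111101110 walk d0:-→d1:-→d2:-→d3:-→d4:-→d5:-→d6:-→d7:-→d8:H1→d9:-→d10:-→d11:-→d12:-→d13:-→d14:-→d15:-→d16:-→d17:-→d18:H0→d19:-→d20:-→d21:-→d22:-→d23:-→d24:-→d25:-→d26:H0 -> H0
  add 126.11.0.0/16 -> H1 at depth 16
  add 90.137.160.0/20 -> H2 at depth 20
  add 90.137.0.0/16 -> H1 at depth 16
  add 126.11.112.0/20 -> H0 at depth 20
  add 126.11.123.0/24 -> H2 at depth 24
  lookup 126.11.64.6: bits 011111100000101101 walk d0:-→d1:-→d2:-→d3:-→d4:-→d5:-→d6:-→d7:-→d8:H1→d9:-→d10:-→d11:-→d12:-→d13:-→d14:-→d15:-→d16:H1→d17:-→d18:H0 -> H0
  lookup 193.31.184.170: bits ε walk d0:- -> no-route
  add 126.0.0.0/12 -> H0 at depth 12
  - 126.11.64.0/18 clear@18
  add 90.137.162.160/28 -> H2 at depth 28
  lookup 90.137.161.84: bits 0101101010001001101000 walk d0:-→d1:-→d2:-→d3:-→d4:-→d5:-→d6:-→d7:-→d8:-→d9:-→d10:-→d11:-→d12:-→d13:-→d14:-→d15:-→d16:H1→d17:-→d18:-→d19:-→d20:H2→d21:-→d22:- -> H2
  add 90.137.162.160/28 -> H1 at depth 28
  add 0.0.0.0/0 -> H0 at depth 0
  add 90.128.0.0/12 -> H1 at depth 12
  add 90.128.0.0/12 -> H1 at depth 12

== LOOKUPS ==
["H0","H1","H0","H0","no-route","H2"]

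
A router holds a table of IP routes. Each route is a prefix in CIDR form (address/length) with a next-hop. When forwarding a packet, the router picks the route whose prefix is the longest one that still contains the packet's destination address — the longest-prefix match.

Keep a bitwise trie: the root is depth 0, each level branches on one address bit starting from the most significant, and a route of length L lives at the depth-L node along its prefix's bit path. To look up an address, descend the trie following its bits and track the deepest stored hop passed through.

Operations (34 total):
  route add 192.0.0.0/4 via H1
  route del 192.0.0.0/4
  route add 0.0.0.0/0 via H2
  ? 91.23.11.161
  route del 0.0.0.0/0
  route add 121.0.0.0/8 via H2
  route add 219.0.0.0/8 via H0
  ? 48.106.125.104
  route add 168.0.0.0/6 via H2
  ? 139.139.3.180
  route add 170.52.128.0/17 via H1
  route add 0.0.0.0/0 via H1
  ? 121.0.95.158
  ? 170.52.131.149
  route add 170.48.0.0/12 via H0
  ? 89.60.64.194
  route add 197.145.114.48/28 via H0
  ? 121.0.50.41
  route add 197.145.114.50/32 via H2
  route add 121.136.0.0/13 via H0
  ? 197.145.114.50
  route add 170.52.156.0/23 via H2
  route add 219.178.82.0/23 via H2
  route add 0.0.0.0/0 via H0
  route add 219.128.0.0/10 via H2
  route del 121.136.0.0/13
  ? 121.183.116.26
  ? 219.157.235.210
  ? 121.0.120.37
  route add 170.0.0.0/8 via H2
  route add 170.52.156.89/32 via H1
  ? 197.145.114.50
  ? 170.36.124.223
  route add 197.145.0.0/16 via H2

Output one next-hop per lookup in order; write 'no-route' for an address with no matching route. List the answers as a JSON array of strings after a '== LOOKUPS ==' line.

Apply in order:
  add 192.0.0.0/4 -> H1 at depth 4
  - 192.0.0.0/4 clear@4
  add 0.0.0.0/0 -> H2 at depth 0
  ? 91.23.11.161  path d0:H2  best=H2
  - 0.0.0.0/0 clear@0
  add 121.0.0.0/8 -> H2 at depth 8
  add 219.0.0.0/8 -> H0 at depth 8
  ? 48.106.125.104  path d0:-→d1:-  best=no-route
  add 168.0.0.0/6 -> H2 at depth 6
  ? 139.139.3.180  path d0:-→d1:-→d2:-  best=no-route
  add 170.52.128.0/17 -> H1 at depth 17
  add 0.0.0.0/0 -> H1 at depth 0
  ? 121.0.95.158  path d0:H1→d1:-→d2:-→d3:-→d4:-→d5:-→d6:-→d7:-→d8:H2  best=H2
  ? 170.52.131.149  path d0:H1→d1:-→d2:-→d3:-→d4:-→d5:-→d6:H2→d7:-→d8:-→d9:-→d10:-→d11:-→d12:-→d13:-→d14:-→d15:-→d16:-→d17:H1  best=H1
  add 170.48.0.0/12 -> H0 at depth 12
  ? 89.60.64.194  path d0:H1→d1:-→d2:-  best=H1
  add 197.145.114.48/28 -> H0 at depth 28
  ? 121.0.50.41  path d0:H1→d1:-→d2:-→d3:-→d4:-→d5:-→d6:-→d7:-→d8:H2  best=H2
  add 197.145.114.50/32 -> H2 at depth 32
  add 121.136.0.0/13 -> H0 at depth 13
  ? 197.145.114.50  path d0:H1→d1:-→d2:-→d3:-→d4:-→d5:-→d6:-→d7:-→d8:-→d9:-→d10:-→d11:-→d12:-→d13:-→d14:-→d15:-→d16:-→d17:-→d18:-→d19:-→d20:-→d21:-→d22:-→d23:-→d24:-→d25:-→d26:-→d27:-→d28:H0→d29:-→d30:-→d31:-→d32:H2  best=H2
  add 170.52.156.0/23 -> H2 at depth 23
  add 219.178.82.0/23 -> H2 at depth 23
  add 0.0.0.0/0 -> H0 at depth 0
  add 219.128.0.0/10 -> H2 at depth 10
  - 121.136.0.0/13 clear@13
  ? 121.183.116.26  path d0:H0→d1:-→d2:-→d3:-→d4:-→d5:-→d6:-→d7:-→d8:H2→d9:-→d10:-  best=H2
  ? 219.157.235.210  path d0:H0→d1:-→d2:-→d3:-→d4:-→d5:-→d6:-→d7:-→d8:H0→d9:-→d10:H2  best=H2
  ? 121.0.120.37  path d0:H0→d1:-→d2:-→d3:-→d4:-→d5:-→d6:-→d7:-→d8:H2  best=H2
  add 170.0.0.0/8 -> H2 at depth 8
  add 170.52.156.89/32 -> H1 at depth 32
  ? 197.145.114.50  path d0:H0→d1:-→d2:-→d3:-→d4:-→d5:-→d6:-→d7:-→d8:-→d9:-→d10:-→d11:-→d12:-→d13:-→d14:-→d15:-→d16:-→d17:-→d18:-→d19:-→d20:-→d21:-→d22:-→d23:-→d24:-→d25:-→d26:-→d27:-→d28:H0→d29:-→d30:-→d31:-→d32:H2  best=H2
  ? 170.36.124.223  path d0:H0→d1:-→d2:-→d3:-→d4:-→d5:-→d6:H2→d7:-→d8:H2→d9:-→d10:-→d11:-  best=H2
  add 197.145.0.0/16 -> H2 at depth 16

== LOOKUPS ==
["H2","no-route","no-route","H2","H1","H1","H2","H2","H2","H2","H2","H2","H2"]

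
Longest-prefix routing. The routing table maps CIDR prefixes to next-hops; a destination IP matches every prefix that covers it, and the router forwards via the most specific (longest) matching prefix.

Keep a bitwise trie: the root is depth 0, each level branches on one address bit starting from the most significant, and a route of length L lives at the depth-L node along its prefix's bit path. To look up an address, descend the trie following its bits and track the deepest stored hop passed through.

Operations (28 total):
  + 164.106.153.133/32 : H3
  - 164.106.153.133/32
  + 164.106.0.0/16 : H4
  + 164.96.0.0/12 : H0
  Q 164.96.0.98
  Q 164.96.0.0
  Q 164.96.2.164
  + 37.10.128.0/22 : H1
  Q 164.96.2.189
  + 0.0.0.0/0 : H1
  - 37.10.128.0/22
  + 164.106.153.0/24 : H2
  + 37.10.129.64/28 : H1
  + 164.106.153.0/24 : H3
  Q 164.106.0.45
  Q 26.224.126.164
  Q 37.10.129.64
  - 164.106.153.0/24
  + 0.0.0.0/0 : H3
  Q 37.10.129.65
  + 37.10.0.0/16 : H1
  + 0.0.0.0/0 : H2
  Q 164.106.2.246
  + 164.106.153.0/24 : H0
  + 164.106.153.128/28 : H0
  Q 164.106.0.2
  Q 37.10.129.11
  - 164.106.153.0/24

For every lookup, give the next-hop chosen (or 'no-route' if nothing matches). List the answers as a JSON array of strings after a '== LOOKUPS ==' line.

Apply in order:
  add 164.106.153.133/32 -> H3 at depth 32
  - 164.106.153.133/32 clear@32
  add 164.106.0.0/16 -> H4 at depth 16
  add 164.96.0.0/12 -> H0 at depth 12
  lookup 164.96.0.98: bits 101001000110 walk d0:-→d1:-→d2:-→d3:-→d4:-→d5:-→d6:-→d7:-→d8:-→d9:-→d10:-→d11:-→d12:H0 -> H0
  lookup 164.96.0.0: bits 101001000110 walk d0:-→d1:-→d2:-→d3:-→d4:-→d5:-→d6:-→d7:-→d8:-→d9:-→d10:-→d11:-→d12:H0 -> H0
  lookup 164.96.2.164: bits 101001000110 walk d0:-→d1:-→d2:-→d3:-→d4:-→d5:-→d6:-→d7:-→d8:-→d9:-→d10:-→d11:-→d12:H0 -> H0
  add 37.10.128.0/22 -> H1 at depth 22
  lookup 164.96.2.189: bits 101001000110 walk d0:-→d1:-→d2:-→d3:-→d4:-→d5:-→d6:-→d7:-→d8:-→d9:-→d10:-→d11:-→d12:H0 -> H0
  add 0.0.0.0/0 -> H1 at depth 0
  - 37.10.128.0/22 clear@22
  add 164.106.153.0/24 -> H2 at depth 24
  add 37.10.129.64/28 -> H1 at depth 28
  add 164.106.153.0/24 -> H3 at depth 24
  lookup 164.106.0.45: bits 1010010001101010 walk d0:H1→d1:-→d2:-→d3:-→d4:-→d5:-→d6:-→d7:-→d8:-→d9:-→d10:-→d11:-→d12:H0→d13:-→d14:-→d15:-→d16:H4 -> H4
  lookup 26.224.126.164: bits 00 walk d0:H1→d1:-→d2:- -> H1
  lookup 37.10.129.64: bits 0010010100001010100000010100 walk d0:H1→d1:-→d2:-→d3:-→d4:-→d5:-→d6:-→d7:-→d8:-→d9:-→d10:-→d11:-→d12:-→d13:-→d14:-→d15:-→d16:-→d17:-→d18:-→d19:-→d20:-→d21:-→d22:-→d23:-→d24:-→d25:-→d26:-→d27:-→d28:H1 -> H1
  - 164.106.153.0/24 clear@24
  add 0.0.0.0/0 -> H3 at depth 0
  lookup 37.10.129.65: bits 0010010100001010100000010100 walk d0:H3→d1:-→d2:-→d3:-→d4:-→d5:-→d6:-→d7:-→d8:-→d9:-→d10:-→d11:-→d12:-→d13:-→d14:-→d15:-→d16:-→d17:-→d18:-→d19:-→d20:-→d21:-→d22:-→d23:-→d24:-→d25:-→d26:-→d27:-→d28:H1 -> H1
  add 37.10.0.0/16 -> H1 at depth 16
  add 0.0.0.0/0 -> H2 at depth 0
  lookup 164.106.2.246: bits 1010010001101010 walk d0:H2→d1:-→d2:-→d3:-→d4:-→d5:-→d6:-→d7:-→d8:-→d9:-→d10:-→d11:-→d12:H0→d13:-→d14:-→d15:-→d16:H4 -> H4
  add 164.106.153.0/24 -> H0 at depth 24
  add 164.106.153.128/28 -> H0 at depth 28
  lookup 164.106.0.2: bits 1010010001101010 walk d0:H2→d1:-→d2:-→d3:-→d4:-→d5:-→d6:-→d7:-→d8:-→d9:-→d10:-→d11:-→d12:H0→d13:-→d14:-→d15:-→d16:H4 -> H4
  lookup 37.10.129.11: bits 0010010100001010100000010 walk d0:H2→d1:-→d2:-→d3:-→d4:-→d5:-→d6:-→d7:-→d8:-→d9:-→d10:-→d11:-→d12:-→d13:-→d14:-→d15:-→d16:H1→d17:-→d18:-→d19:-→d20:-→d21:-→d22:-→d23:-→d24:-→d25:- -> H1
  - 164.106.153.0/24 clear@24

== LOOKUPS ==
["H0","H0","H0","H0","H4","H1","H1","H1","H4","H4","H1"]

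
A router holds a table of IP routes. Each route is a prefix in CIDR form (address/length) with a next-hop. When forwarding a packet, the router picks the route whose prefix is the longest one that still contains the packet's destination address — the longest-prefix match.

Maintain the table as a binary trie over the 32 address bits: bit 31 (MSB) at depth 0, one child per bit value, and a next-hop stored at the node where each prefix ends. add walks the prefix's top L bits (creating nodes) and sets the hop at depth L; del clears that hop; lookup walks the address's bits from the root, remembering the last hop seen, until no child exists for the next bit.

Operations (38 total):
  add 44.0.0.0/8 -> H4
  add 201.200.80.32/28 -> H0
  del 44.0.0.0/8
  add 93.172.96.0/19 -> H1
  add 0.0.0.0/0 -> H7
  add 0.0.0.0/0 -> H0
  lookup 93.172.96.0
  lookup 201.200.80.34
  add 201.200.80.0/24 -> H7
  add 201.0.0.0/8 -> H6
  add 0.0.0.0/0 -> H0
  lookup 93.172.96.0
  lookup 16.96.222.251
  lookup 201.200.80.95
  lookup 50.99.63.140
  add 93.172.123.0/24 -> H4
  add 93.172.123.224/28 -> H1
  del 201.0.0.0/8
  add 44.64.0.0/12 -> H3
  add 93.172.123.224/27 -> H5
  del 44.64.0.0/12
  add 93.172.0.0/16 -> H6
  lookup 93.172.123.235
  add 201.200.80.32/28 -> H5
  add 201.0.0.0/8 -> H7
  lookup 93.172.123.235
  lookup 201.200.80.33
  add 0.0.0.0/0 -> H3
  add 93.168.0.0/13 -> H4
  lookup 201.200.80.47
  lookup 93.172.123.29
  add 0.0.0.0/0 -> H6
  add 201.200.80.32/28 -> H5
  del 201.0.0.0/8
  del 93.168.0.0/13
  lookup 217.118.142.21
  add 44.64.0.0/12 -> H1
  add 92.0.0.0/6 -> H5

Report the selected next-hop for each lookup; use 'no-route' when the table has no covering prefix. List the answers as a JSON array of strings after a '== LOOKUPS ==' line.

Process each operation:
  add 44.0.0.0/8 -> H4 at depth 8
  add 201.200.80.32/28 -> H0 at depth 28
  - 44.0.0.0/8 clear@8
  add 93.172.96.0/19 -> H1 at depth 19
  add 0.0.0.0/0 -> H7 at depth 0
  add 0.0.0.0/0 -> H0 at depth 0
  ? 93.172.96.0  path d0:H0→d1:-→d2:-→d3:-→d4:-→d5:-→d6:-→d7:-→d8:-→d9:-→d10:-→d11:-→d12:-→d13:-→d14:-→d15:-→d16:-→d17:-→d18:-→d19:H1  best=H1
  ? 201.200.80.34  path d0:H0→d1:-→d2:-→d3:-→d4:-→d5:-→d6:-→d7:-→d8:-→d9:-→d10:-→d11:-→d12:-→d13:-→d14:-→d15:-→d16:-→d17:-→d18:-→d19:-→d20:-→d21:-→d22:-→d23:-→d24:-→d25:-→d26:-→d27:-→d28:H0  best=H0
  add 201.200.80.0/24 -> H7 at depth 24
  add 201.0.0.0/8 -> H6 at depth 8
  add 0.0.0.0/0 -> H0 at depth 0
  ? 93.172.96.0  path d0:H0→d1:-→d2:-→d3:-→d4:-→d5:-→d6:-→d7:-→d8:-→d9:-→d10:-→d11:-→d12:-→d13:-→d14:-→d15:-→d16:-→d17:-→d18:-→d19:H1  best=H1
  ? 16.96.222.251  path d0:H0→d1:-→d2:-  best=H0
  ? 201.200.80.95  path d0:H0→d1:-→d2:-→d3:-→d4:-→d5:-→d6:-→d7:-→d8:H6→d9:-→d10:-→d11:-→d12:-→d13:-→d14:-→d15:-→d16:-→d17:-→d18:-→d19:-→d20:-→d21:-→d22:-→d23:-→d24:H7→d25:-  best=H7
  ? 50.99.63.140  path d0:H0→d1:-→d2:-→d3:-  best=H0
  add 93.172.123.0/24 -> H4 at depth 24
  add 93.172.123.224/28 -> H1 at depth 28
  - 201.0.0.0/8 clear@8
  add 44.64.0.0/12 -> H3 at depth 12
  add 93.172.123.224/27 -> H5 at depth 27
  - 44.64.0.0/12 clear@12
  add 93.172.0.0/16 -> H6 at depth 16
  ? 93.172.123.235  path d0:H0→d1:-→d2:-→d3:-→d4:-→d5:-→d6:-→d7:-→d8:-→d9:-→d10:-→d11:-→d12:-→d13:-→d14:-→d15:-→d16:H6→d17:-→d18:-→d19:H1→d20:-→d21:-→d22:-→d23:-→d24:H4→d25:-→d26:-→d27:H5→d28:H1  best=H1
  add 201.200.80.32/28 -> H5 at depth 28
  add 201.0.0.0/8 -> H7 at depth 8
  ? 93.172.123.235  path d0:H0→d1:-→d2:-→d3:-→d4:-→d5:-→d6:-→d7:-→d8:-→d9:-→d10:-→d11:-→d12:-→d13:-→d14:-→d15:-→d16:H6→d17:-→d18:-→d19:H1→d20:-→d21:-→d22:-→d23:-→d24:H4→d25:-→d26:-→d27:H5→d28:H1  best=H1
  ? 201.200.80.33  path d0:H0→d1:-→d2:-→d3:-→d4:-→d5:-→d6:-→d7:-→d8:H7→d9:-→d10:-→d11:-→d12:-→d13:-→d14:-→d15:-→d16:-→d17:-→d18:-→d19:-→d20:-→d21:-→d22:-→d23:-→d24:H7→d25:-→d26:-→d27:-→d28:H5  best=H5
  add 0.0.0.0/0 -> H3 at depth 0
  add 93.168.0.0/13 -> H4 at depth 13
  ? 201.200.80.47  path d0:H3→d1:-→d2:-→d3:-→d4:-→d5:-→d6:-→d7:-→d8:H7→d9:-→d10:-→d11:-→d12:-→d13:-→d14:-→d15:-→d16:-→d17:-→d18:-→d19:-→d20:-→d21:-→d22:-→d23:-→d24:H7→d25:-→d26:-→d27:-→d28:H5  best=H5
  ? 93.172.123.29  path d0:H3→d1:-→d2:-→d3:-→d4:-→d5:-→d6:-→d7:-→d8:-→d9:-→d10:-→d11:-→d12:-→d13:H4→d14:-→d15:-→d16:H6→d17:-→d18:-→d19:H1→d20:-→d21:-→d22:-→d23:-→d24:H4  best=H4
  add 0.0.0.0/0 -> H6 at depth 0
  add 201.200.80.32/28 -> H5 at depth 28
  - 201.0.0.0/8 clear@8
  - 93.168.0.0/13 clear@13
  ? 217.118.142.21  path d0:H6→d1:-→d2:-→d3:-  best=H6
  add 44.64.0.0/12 -> H1 at depth 12
  add 92.0.0.0/6 -> H5 at depth 6

== LOOKUPS ==
["H1","H0","H1","H0","H7","H0","H1","H1","H5","H5","H4","H6"]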